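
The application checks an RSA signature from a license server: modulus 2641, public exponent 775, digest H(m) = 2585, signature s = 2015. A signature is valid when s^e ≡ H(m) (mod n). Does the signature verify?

verifies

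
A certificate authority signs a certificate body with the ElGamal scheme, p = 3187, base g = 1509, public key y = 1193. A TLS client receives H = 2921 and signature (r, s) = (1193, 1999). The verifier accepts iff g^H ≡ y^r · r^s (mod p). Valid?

no

Left side g^H mod p:
Squares mod 3187: 1509^1≡1509, 1509^2≡1563, 1509^4≡1727, 1509^8≡2684, 1509^16≡1236, 1509^32≡1123, 1509^64≡2264, 1509^128≡1000, 1509^256≡2469, 1509^512≡2417, 1509^1024≡118, 1509^2048≡1176
2921 = 2048 + 512 + 256 + 64 + 32 + 8 + 1, so 1509^2921 ≡ 1176·2417·2469·2264·1123·2684·1509 ≡ 2262 (mod 3187)
Right side y^r · r^s mod p:
Squares mod 3187: 1193^1≡1193, 1193^2≡1847, 1193^4≡1319, 1193^8≡2846, 1193^16≡1549, 1193^32≡2777, 1193^64≡2376, 1193^128≡1199, 1193^256≡264, 1193^512≡2769, 1193^1024≡2626
1193 = 1024 + 128 + 32 + 8 + 1, so 1193^1193 ≡ 2626·1199·2777·2846·1193 ≡ 2469 (mod 3187)
Squares mod 3187: 1193^1≡1193, 1193^2≡1847, 1193^4≡1319, 1193^8≡2846, 1193^16≡1549, 1193^32≡2777, 1193^64≡2376, 1193^128≡1199, 1193^256≡264, 1193^512≡2769, 1193^1024≡2626
1999 = 1024 + 512 + 256 + 128 + 64 + 8 + 4 + 2 + 1, so 1193^1999 ≡ 2626·2769·264·1199·2376·2846·1319·1847·1193 ≡ 118 (mod 3187)
2469·118 = 291342 ≡ 1325 (mod 3187)
2262 ≠ 1325, so verification fails.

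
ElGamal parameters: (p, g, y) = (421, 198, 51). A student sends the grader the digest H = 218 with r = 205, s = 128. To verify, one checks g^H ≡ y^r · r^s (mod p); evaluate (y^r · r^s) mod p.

269

51^205 mod 421 = 346
205^128 mod 421 = 75
y^r · r^s ≡ 346·75 = 25950 ≡ 269 (mod 421)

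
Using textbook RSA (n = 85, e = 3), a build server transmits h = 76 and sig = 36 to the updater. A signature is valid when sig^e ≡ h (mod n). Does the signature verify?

verifies

sig^2 ≡ 36^2 = 1296 ≡ 21
3 = 2 + 1, so sig^3 ≡ 21·36 ≡ 76 (mod 85)
76 = h, so the signature checks out.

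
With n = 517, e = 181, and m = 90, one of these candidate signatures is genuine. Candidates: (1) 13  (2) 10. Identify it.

Candidate 1: 13^181 mod 517 = 90
  → matches m = 90
Candidate 2: 10^181 mod 517 = 76

1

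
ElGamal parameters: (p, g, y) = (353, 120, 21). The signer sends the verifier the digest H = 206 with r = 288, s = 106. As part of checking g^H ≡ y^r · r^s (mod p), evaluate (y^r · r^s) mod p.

270

Squares mod 353: 21^1≡21, 21^2≡88, 21^4≡331, 21^8≡131, 21^16≡217, 21^32≡140, 21^64≡185, 21^128≡337, 21^256≡256
288 = 256 + 32, so 21^288 ≡ 256·140 ≡ 187 (mod 353)
Squares mod 353: 288^1≡288, 288^2≡342, 288^4≡121, 288^8≡168, 288^16≡337, 288^32≡256, 288^64≡231
106 = 64 + 32 + 8 + 2, so 288^106 ≡ 231·256·168·342 ≡ 177 (mod 353)
y^r · r^s ≡ 187·177 = 33099 ≡ 270 (mod 353)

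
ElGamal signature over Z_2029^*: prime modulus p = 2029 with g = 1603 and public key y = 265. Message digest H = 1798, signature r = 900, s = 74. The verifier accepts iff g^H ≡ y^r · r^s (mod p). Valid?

Left side g^H mod p:
1603^2 = 2569609 ≡ 895
1603^4 ≡ 895^2 = 801025 ≡ 1599
1603^8 ≡ 1599^2 = 2556801 ≡ 261
1603^16 ≡ 261^2 = 68121 ≡ 1164
1603^32 ≡ 1164^2 = 1354896 ≡ 1553
1603^64 ≡ 1553^2 = 2411809 ≡ 1357
1603^128 ≡ 1357^2 = 1841449 ≡ 1146
1603^256 ≡ 1146^2 = 1313316 ≡ 553
1603^512 ≡ 553^2 = 305809 ≡ 1459
1603^1024 ≡ 1459^2 = 2128681 ≡ 260
1798 = 1024 + 512 + 256 + 4 + 2, so 1603^1798 ≡ 260·1459·553·1599·895 ≡ 1659 (mod 2029)
Right side y^r · r^s mod p:
265^2 = 70225 ≡ 1239
265^4 ≡ 1239^2 = 1535121 ≡ 1197
265^8 ≡ 1197^2 = 1432809 ≡ 335
265^16 ≡ 335^2 = 112225 ≡ 630
265^32 ≡ 630^2 = 396900 ≡ 1245
265^64 ≡ 1245^2 = 1550025 ≡ 1898
265^128 ≡ 1898^2 = 3602404 ≡ 929
265^256 ≡ 929^2 = 863041 ≡ 716
265^512 ≡ 716^2 = 512656 ≡ 1348
900 = 512 + 256 + 128 + 4, so 265^900 ≡ 1348·716·929·1197 ≡ 146 (mod 2029)
900^2 = 810000 ≡ 429
900^4 ≡ 429^2 = 184041 ≡ 1431
900^8 ≡ 1431^2 = 2047761 ≡ 500
900^16 ≡ 500^2 = 250000 ≡ 433
900^32 ≡ 433^2 = 187489 ≡ 821
900^64 ≡ 821^2 = 674041 ≡ 413
74 = 64 + 8 + 2, so 900^74 ≡ 413·500·429 ≡ 331 (mod 2029)
146·331 = 48326 ≡ 1659 (mod 2029)
1659 ≡ 1659 (mod 2029), so the signature is genuine.

yes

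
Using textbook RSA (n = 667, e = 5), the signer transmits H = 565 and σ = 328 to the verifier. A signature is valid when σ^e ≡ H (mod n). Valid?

Squares mod 667: σ^1≡328, σ^2≡197, σ^4≡123
5 = 4 + 1, so σ^5 ≡ 123·328 ≡ 324 (mod 667)
σ^5 mod 667 = 324, but H = 565.

no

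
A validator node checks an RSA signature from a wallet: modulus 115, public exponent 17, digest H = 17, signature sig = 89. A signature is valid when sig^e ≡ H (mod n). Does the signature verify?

sig^2 ≡ 89^2 = 7921 ≡ 101
sig^4 ≡ 101^2 = 10201 ≡ 81
sig^8 ≡ 81^2 = 6561 ≡ 6
sig^16 ≡ 6^2 = 36
17 = 16 + 1, so sig^17 ≡ 36·89 ≡ 99 (mod 115)
99 ≠ 17, so verification fails.

does not verify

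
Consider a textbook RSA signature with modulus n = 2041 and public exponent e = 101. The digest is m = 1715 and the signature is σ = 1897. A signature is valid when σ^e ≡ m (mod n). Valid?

yes

σ^101 mod 2041 = 1715
σ^101 mod 2041 = 1715 matches m.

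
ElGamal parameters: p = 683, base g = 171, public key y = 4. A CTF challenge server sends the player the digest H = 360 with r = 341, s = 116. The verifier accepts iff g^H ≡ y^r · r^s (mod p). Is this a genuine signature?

Left side g^H mod p:
Squares mod 683: 171^1≡171, 171^2≡555, 171^4≡675, 171^8≡64, 171^16≡681, 171^32≡4, 171^64≡16, 171^128≡256, 171^256≡651
360 = 256 + 64 + 32 + 8, so 171^360 ≡ 651·16·4·64 ≡ 64 (mod 683)
Right side y^r · r^s mod p:
Squares mod 683: 4^1≡4, 4^2≡16, 4^4≡256, 4^8≡651, 4^16≡341, 4^32≡171, 4^64≡555, 4^128≡675, 4^256≡64
341 = 256 + 64 + 16 + 4 + 1, so 4^341 ≡ 64·555·341·256·4 ≡ 1 (mod 683)
Squares mod 683: 341^1≡341, 341^2≡171, 341^4≡555, 341^8≡675, 341^16≡64, 341^32≡681, 341^64≡4
116 = 64 + 32 + 16 + 4, so 341^116 ≡ 4·681·64·555 ≡ 651 (mod 683)
1·651 = 651 ≡ 651 (mod 683)
64 ≠ 651, so verification fails.

forged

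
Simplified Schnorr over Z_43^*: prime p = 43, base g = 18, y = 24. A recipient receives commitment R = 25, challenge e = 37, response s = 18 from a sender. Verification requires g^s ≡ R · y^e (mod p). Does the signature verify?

verifies

g^s mod p:
Squares mod 43: 18^1≡18, 18^2≡23, 18^4≡13, 18^8≡40, 18^16≡9
18 = 16 + 2, so 18^18 ≡ 9·23 ≡ 35 (mod 43)
R · y^e mod p:
Squares mod 43: 24^1≡24, 24^2≡17, 24^4≡31, 24^8≡15, 24^16≡10, 24^32≡14
37 = 32 + 4 + 1, so 24^37 ≡ 14·31·24 ≡ 10 (mod 43)
25·10 = 250 ≡ 35 (mod 43)
35 ≡ 35 (mod 43); signature holds.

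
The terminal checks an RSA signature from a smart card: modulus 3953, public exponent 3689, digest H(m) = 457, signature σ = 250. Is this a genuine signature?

genuine

σ^2 ≡ 250^2 = 62500 ≡ 3205
σ^4 ≡ 3205^2 = 10272025 ≡ 2131
σ^8 ≡ 2131^2 = 4541161 ≡ 3117
σ^16 ≡ 3117^2 = 9715689 ≡ 3168
σ^32 ≡ 3168^2 = 10036224 ≡ 3510
σ^64 ≡ 3510^2 = 12320100 ≡ 2552
σ^128 ≡ 2552^2 = 6512704 ≡ 2113
σ^256 ≡ 2113^2 = 4464769 ≡ 1832
σ^512 ≡ 1832^2 = 3356224 ≡ 127
σ^1024 ≡ 127^2 = 16129 ≡ 317
σ^2048 ≡ 317^2 = 100489 ≡ 1664
3689 = 2048 + 1024 + 512 + 64 + 32 + 8 + 1, so σ^3689 ≡ 1664·317·127·2552·3510·3117·250 ≡ 457 (mod 3953)
Since 457 equals the digest 457, verification succeeds.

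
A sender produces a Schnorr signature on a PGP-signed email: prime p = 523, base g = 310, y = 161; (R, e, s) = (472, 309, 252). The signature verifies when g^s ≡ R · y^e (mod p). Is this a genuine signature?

g^s mod p:
310^2 = 96100 ≡ 391
310^4 ≡ 391^2 = 152881 ≡ 165
310^8 ≡ 165^2 = 27225 ≡ 29
310^16 ≡ 29^2 = 841 ≡ 318
310^32 ≡ 318^2 = 101124 ≡ 185
310^64 ≡ 185^2 = 34225 ≡ 230
310^128 ≡ 230^2 = 52900 ≡ 77
252 = 128 + 64 + 32 + 16 + 8 + 4, so 310^252 ≡ 77·230·185·318·29·165 ≡ 280 (mod 523)
R · y^e mod p:
161^2 = 25921 ≡ 294
161^4 ≡ 294^2 = 86436 ≡ 141
161^8 ≡ 141^2 = 19881 ≡ 7
161^16 ≡ 7^2 = 49
161^32 ≡ 49^2 = 2401 ≡ 309
161^64 ≡ 309^2 = 95481 ≡ 295
161^128 ≡ 295^2 = 87025 ≡ 207
161^256 ≡ 207^2 = 42849 ≡ 486
309 = 256 + 32 + 16 + 4 + 1, so 161^309 ≡ 486·309·49·141·161 ≡ 497 (mod 523)
472·497 = 234584 ≡ 280 (mod 523)
280 ≡ 280 (mod 523); signature holds.

genuine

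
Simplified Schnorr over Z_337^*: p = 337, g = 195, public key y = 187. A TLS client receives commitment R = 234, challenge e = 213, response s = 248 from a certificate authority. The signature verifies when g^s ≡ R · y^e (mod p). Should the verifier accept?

g^s mod p:
195^2 = 38025 ≡ 281
195^4 ≡ 281^2 = 78961 ≡ 103
195^8 ≡ 103^2 = 10609 ≡ 162
195^16 ≡ 162^2 = 26244 ≡ 295
195^32 ≡ 295^2 = 87025 ≡ 79
195^64 ≡ 79^2 = 6241 ≡ 175
195^128 ≡ 175^2 = 30625 ≡ 295
248 = 128 + 64 + 32 + 16 + 8, so 195^248 ≡ 295·175·79·295·162 ≡ 273 (mod 337)
R · y^e mod p:
187^2 = 34969 ≡ 258
187^4 ≡ 258^2 = 66564 ≡ 175
187^8 ≡ 175^2 = 30625 ≡ 295
187^16 ≡ 295^2 = 87025 ≡ 79
187^32 ≡ 79^2 = 6241 ≡ 175
187^64 ≡ 175^2 = 30625 ≡ 295
187^128 ≡ 295^2 = 87025 ≡ 79
213 = 128 + 64 + 16 + 4 + 1, so 187^213 ≡ 79·295·79·175·187 ≡ 282 (mod 337)
234·282 = 65988 ≡ 273 (mod 337)
273 ≡ 273 (mod 337); signature holds.

accept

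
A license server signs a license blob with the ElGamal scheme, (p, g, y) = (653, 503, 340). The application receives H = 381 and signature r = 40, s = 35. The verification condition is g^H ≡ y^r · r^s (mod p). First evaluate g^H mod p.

312

Squares mod 653: 503^1≡503, 503^2≡298, 503^4≡649, 503^8≡16, 503^16≡256, 503^32≡236, 503^64≡191, 503^128≡566, 503^256≡386
381 = 256 + 64 + 32 + 16 + 8 + 4 + 1, so 503^381 ≡ 386·191·236·256·16·649·503 ≡ 312 (mod 653)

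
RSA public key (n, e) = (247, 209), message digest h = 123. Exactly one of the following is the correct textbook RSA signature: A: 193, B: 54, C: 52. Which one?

B

Candidate A: Squares mod 247: 193^1≡193, 193^2≡199, 193^4≡81, 193^8≡139, 193^16≡55, 193^32≡61, 193^64≡16, 193^128≡9; 209 = 128 + 64 + 16 + 1, so 193^209 ≡ 9·16·55·193 ≡ 124 (mod 247)
Candidate B: Squares mod 247: 54^1≡54, 54^2≡199, 54^4≡81, 54^8≡139, 54^16≡55, 54^32≡61, 54^64≡16, 54^128≡9; 209 = 128 + 64 + 16 + 1, so 54^209 ≡ 9·16·55·54 ≡ 123 (mod 247)
  → matches h = 123
Candidate C: Squares mod 247: 52^1≡52, 52^2≡234, 52^4≡169, 52^8≡156, 52^16≡130, 52^32≡104, 52^64≡195, 52^128≡234; 209 = 128 + 64 + 16 + 1, so 52^209 ≡ 234·195·130·52 ≡ 13 (mod 247)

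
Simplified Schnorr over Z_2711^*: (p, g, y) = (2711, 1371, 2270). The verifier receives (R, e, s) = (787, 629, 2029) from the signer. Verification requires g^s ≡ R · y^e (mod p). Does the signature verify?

g^s mod p:
Squares mod 2711: 1371^1≡1371, 1371^2≡918, 1371^4≡2314, 1371^8≡371, 1371^16≡2091, 1371^32≡2149, 1371^64≡1368, 1371^128≡834, 1371^256≡1540, 1371^512≡2186, 1371^1024≡1814
2029 = 1024 + 512 + 256 + 128 + 64 + 32 + 8 + 4 + 1, so 1371^2029 ≡ 1814·2186·1540·834·1368·2149·371·2314·1371 ≡ 2277 (mod 2711)
R · y^e mod p:
Squares mod 2711: 2270^1≡2270, 2270^2≡2000, 2270^4≡1275, 2270^8≡1736, 2270^16≡1775, 2270^32≡443, 2270^64≡1057, 2270^128≡317, 2270^256≡182, 2270^512≡592
629 = 512 + 64 + 32 + 16 + 4 + 1, so 2270^629 ≡ 592·1057·443·1775·1275·2270 ≡ 1596 (mod 2711)
787·1596 = 1256052 ≡ 859 (mod 2711)
2277 ≠ 859; the check fails.

does not verify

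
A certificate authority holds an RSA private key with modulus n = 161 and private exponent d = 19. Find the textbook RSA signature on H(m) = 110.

131

Squares mod 161: (H(m))^1≡110, (H(m))^2≡25, (H(m))^4≡142, (H(m))^8≡39, (H(m))^16≡72
19 = 16 + 2 + 1, so (H(m))^19 ≡ 72·25·110 ≡ 131 (mod 161)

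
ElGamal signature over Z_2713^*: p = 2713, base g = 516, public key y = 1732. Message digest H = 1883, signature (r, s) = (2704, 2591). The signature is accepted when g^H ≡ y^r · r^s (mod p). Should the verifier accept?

reject

Left side g^H mod p:
516^1883 mod 2713 = 928
Right side y^r · r^s mod p:
1732^2704 mod 2713 = 707
2704^2591 mod 2713 = 1670
707·1670 = 1180690 ≡ 535 (mod 2713)
928 ≠ 535, so verification fails.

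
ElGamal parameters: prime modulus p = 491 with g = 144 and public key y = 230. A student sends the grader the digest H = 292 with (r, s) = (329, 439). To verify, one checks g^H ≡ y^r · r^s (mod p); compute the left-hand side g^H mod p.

20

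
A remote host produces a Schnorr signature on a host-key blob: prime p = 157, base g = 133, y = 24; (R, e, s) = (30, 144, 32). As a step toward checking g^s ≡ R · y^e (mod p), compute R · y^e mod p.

47

24^144 mod 157 = 101
R · y^e ≡ 30·101 = 3030 ≡ 47 (mod 157)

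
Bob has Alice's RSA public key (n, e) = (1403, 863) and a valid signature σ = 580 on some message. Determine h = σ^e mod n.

848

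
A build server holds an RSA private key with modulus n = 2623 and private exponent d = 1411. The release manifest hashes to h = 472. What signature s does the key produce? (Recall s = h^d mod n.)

h^2 ≡ 472^2 = 222784 ≡ 2452
h^4 ≡ 2452^2 = 6012304 ≡ 388
h^8 ≡ 388^2 = 150544 ≡ 1033
h^16 ≡ 1033^2 = 1067089 ≡ 2151
h^32 ≡ 2151^2 = 4626801 ≡ 2452
h^64 ≡ 2452^2 = 6012304 ≡ 388
h^128 ≡ 388^2 = 150544 ≡ 1033
h^256 ≡ 1033^2 = 1067089 ≡ 2151
h^512 ≡ 2151^2 = 4626801 ≡ 2452
h^1024 ≡ 2452^2 = 6012304 ≡ 388
1411 = 1024 + 256 + 128 + 2 + 1, so h^1411 ≡ 388·2151·1033·2452·472 ≡ 472 (mod 2623)

472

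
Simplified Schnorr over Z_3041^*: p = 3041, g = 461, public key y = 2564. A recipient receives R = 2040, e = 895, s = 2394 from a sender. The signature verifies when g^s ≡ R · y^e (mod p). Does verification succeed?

g^s mod p:
Squares mod 3041: 461^1≡461, 461^2≡2692, 461^4≡161, 461^8≡1593, 461^16≡1455, 461^32≡489, 461^64≡1923, 461^128≡73, 461^256≡2288, 461^512≡1383, 461^1024≡2941, 461^2048≡877
2394 = 2048 + 256 + 64 + 16 + 8 + 2, so 461^2394 ≡ 877·2288·1923·1455·1593·2692 ≡ 1251 (mod 3041)
R · y^e mod p:
Squares mod 3041: 2564^1≡2564, 2564^2≡2495, 2564^4≡98, 2564^8≡481, 2564^16≡245, 2564^32≡2246, 2564^64≡2538, 2564^128≡606, 2564^256≡2316, 2564^512≡2573
895 = 512 + 256 + 64 + 32 + 16 + 8 + 4 + 2 + 1, so 2564^895 ≡ 2573·2316·2538·2246·245·481·98·2495·2564 ≡ 819 (mod 3041)
2040·819 = 1670760 ≡ 1251 (mod 3041)
1251 ≡ 1251 (mod 3041); signature holds.

passes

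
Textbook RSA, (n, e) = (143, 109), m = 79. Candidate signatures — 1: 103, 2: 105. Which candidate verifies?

Candidate 1: 103^2 = 10609 ≡ 27; 103^4 ≡ 27^2 = 729 ≡ 14; 103^8 ≡ 14^2 = 196 ≡ 53; 103^16 ≡ 53^2 = 2809 ≡ 92; 103^32 ≡ 92^2 = 8464 ≡ 27; 103^64 ≡ 27^2 = 729 ≡ 14; 109 = 64 + 32 + 8 + 4 + 1, so 103^109 ≡ 14·27·53·14·103 ≡ 25 (mod 143)
Candidate 2: 105^2 = 11025 ≡ 14; 105^4 ≡ 14^2 = 196 ≡ 53; 105^8 ≡ 53^2 = 2809 ≡ 92; 105^16 ≡ 92^2 = 8464 ≡ 27; 105^32 ≡ 27^2 = 729 ≡ 14; 105^64 ≡ 14^2 = 196 ≡ 53; 109 = 64 + 32 + 8 + 4 + 1, so 105^109 ≡ 53·14·92·53·105 ≡ 79 (mod 143)
  → matches m = 79

2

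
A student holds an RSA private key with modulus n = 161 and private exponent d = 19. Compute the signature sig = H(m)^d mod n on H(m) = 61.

19

(H(m))^2 ≡ 61^2 = 3721 ≡ 18
(H(m))^4 ≡ 18^2 = 324 ≡ 2
(H(m))^8 ≡ 2^2 = 4
(H(m))^16 ≡ 4^2 = 16
19 = 16 + 2 + 1, so (H(m))^19 ≡ 16·18·61 ≡ 19 (mod 161)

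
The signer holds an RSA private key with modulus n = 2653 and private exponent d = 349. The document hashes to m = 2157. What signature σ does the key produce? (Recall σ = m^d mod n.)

Squares mod 2653: m^1≡2157, m^2≡1940, m^4≡1646, m^8≡603, m^16≡148, m^32≡680, m^64≡778, m^128≡400, m^256≡820
349 = 256 + 64 + 16 + 8 + 4 + 1, so m^349 ≡ 820·778·148·603·1646·2157 ≡ 1394 (mod 2653)

1394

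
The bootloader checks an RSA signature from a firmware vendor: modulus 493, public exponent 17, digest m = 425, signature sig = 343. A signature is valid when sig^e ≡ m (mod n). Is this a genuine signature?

sig^17 mod 493 = 20
20 ≠ 425, so verification fails.

forged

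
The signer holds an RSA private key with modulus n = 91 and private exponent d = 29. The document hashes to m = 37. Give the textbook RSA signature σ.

46

m^2 ≡ 37^2 = 1369 ≡ 4
m^4 ≡ 4^2 = 16
m^8 ≡ 16^2 = 256 ≡ 74
m^16 ≡ 74^2 = 5476 ≡ 16
29 = 16 + 8 + 4 + 1, so m^29 ≡ 16·74·16·37 ≡ 46 (mod 91)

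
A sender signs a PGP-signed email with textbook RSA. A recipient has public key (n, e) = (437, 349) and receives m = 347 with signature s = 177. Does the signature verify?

does not verify

Squares mod 437: s^1≡177, s^2≡302, s^4≡308, s^8≡35, s^16≡351, s^32≡404, s^64≡215, s^128≡340, s^256≡232
349 = 256 + 64 + 16 + 8 + 4 + 1, so s^349 ≡ 232·215·351·35·308·177 ≡ 104 (mod 437)
104 ≠ 347, so verification fails.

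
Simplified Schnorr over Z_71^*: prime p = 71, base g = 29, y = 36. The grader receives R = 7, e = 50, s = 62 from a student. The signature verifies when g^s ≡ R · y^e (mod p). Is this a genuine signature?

forged

g^s mod p:
29^62 mod 71 = 19
R · y^e mod p:
36^50 mod 71 = 48
7·48 = 336 ≡ 52 (mod 71)
19 ≠ 52; the check fails.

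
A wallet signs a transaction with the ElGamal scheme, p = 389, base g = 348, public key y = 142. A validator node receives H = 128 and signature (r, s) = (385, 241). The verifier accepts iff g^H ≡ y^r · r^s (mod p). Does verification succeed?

Left side g^H mod p:
348^2 = 121104 ≡ 125
348^4 ≡ 125^2 = 15625 ≡ 65
348^8 ≡ 65^2 = 4225 ≡ 335
348^16 ≡ 335^2 = 112225 ≡ 193
348^32 ≡ 193^2 = 37249 ≡ 294
348^64 ≡ 294^2 = 86436 ≡ 78
348^128 ≡ 78^2 = 6084 ≡ 249
Right side y^r · r^s mod p:
142^2 = 20164 ≡ 325
142^4 ≡ 325^2 = 105625 ≡ 206
142^8 ≡ 206^2 = 42436 ≡ 35
142^16 ≡ 35^2 = 1225 ≡ 58
142^32 ≡ 58^2 = 3364 ≡ 252
142^64 ≡ 252^2 = 63504 ≡ 97
142^128 ≡ 97^2 = 9409 ≡ 73
142^256 ≡ 73^2 = 5329 ≡ 272
385 = 256 + 128 + 1, so 142^385 ≡ 272·73·142 ≡ 80 (mod 389)
385^2 = 148225 ≡ 16
385^4 ≡ 16^2 = 256
385^8 ≡ 256^2 = 65536 ≡ 184
385^16 ≡ 184^2 = 33856 ≡ 13
385^32 ≡ 13^2 = 169
385^64 ≡ 169^2 = 28561 ≡ 164
385^128 ≡ 164^2 = 26896 ≡ 55
241 = 128 + 64 + 32 + 16 + 1, so 385^241 ≡ 55·164·169·13·385 ≡ 326 (mod 389)
80·326 = 26080 ≡ 17 (mod 389)
249 ≠ 17, so verification fails.

fails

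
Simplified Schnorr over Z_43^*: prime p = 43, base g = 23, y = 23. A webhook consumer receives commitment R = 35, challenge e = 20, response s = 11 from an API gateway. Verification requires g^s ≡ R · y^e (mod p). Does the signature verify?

g^s mod p:
Squares mod 43: 23^1≡23, 23^2≡13, 23^4≡40, 23^8≡9
11 = 8 + 2 + 1, so 23^11 ≡ 9·13·23 ≡ 25 (mod 43)
R · y^e mod p:
Squares mod 43: 23^1≡23, 23^2≡13, 23^4≡40, 23^8≡9, 23^16≡38
20 = 16 + 4, so 23^20 ≡ 38·40 ≡ 15 (mod 43)
35·15 = 525 ≡ 9 (mod 43)
25 ≠ 9; the check fails.

does not verify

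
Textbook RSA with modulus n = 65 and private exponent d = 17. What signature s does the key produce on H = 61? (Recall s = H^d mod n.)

16

Squares mod 65: H^1≡61, H^2≡16, H^4≡61, H^8≡16, H^16≡61
17 = 16 + 1, so H^17 ≡ 61·61 ≡ 16 (mod 65)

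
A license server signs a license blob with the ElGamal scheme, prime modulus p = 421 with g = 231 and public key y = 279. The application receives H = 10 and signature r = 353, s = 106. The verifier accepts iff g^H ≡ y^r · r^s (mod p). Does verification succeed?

passes

Left side g^H mod p:
Squares mod 421: 231^1≡231, 231^2≡315, 231^4≡290, 231^8≡321
10 = 8 + 2, so 231^10 ≡ 321·315 ≡ 75 (mod 421)
Right side y^r · r^s mod p:
Squares mod 421: 279^1≡279, 279^2≡377, 279^4≡252, 279^8≡354, 279^16≡279, 279^32≡377, 279^64≡252, 279^128≡354, 279^256≡279
353 = 256 + 64 + 32 + 1, so 279^353 ≡ 279·252·377·279 ≡ 354 (mod 421)
Squares mod 421: 353^1≡353, 353^2≡414, 353^4≡49, 353^8≡296, 353^16≡48, 353^32≡199, 353^64≡27
106 = 64 + 32 + 8 + 2, so 353^106 ≡ 27·199·296·414 ≡ 68 (mod 421)
354·68 = 24072 ≡ 75 (mod 421)
75 ≡ 75 (mod 421), so the signature is genuine.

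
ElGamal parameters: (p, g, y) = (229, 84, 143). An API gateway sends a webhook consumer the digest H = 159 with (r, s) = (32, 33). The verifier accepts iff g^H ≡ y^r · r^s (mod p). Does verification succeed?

Left side g^H mod p:
Squares mod 229: 84^1≡84, 84^2≡186, 84^4≡17, 84^8≡60, 84^16≡165, 84^32≡203, 84^64≡218, 84^128≡121
159 = 128 + 16 + 8 + 4 + 2 + 1, so 84^159 ≡ 121·165·60·17·186·84 ≡ 197 (mod 229)
Right side y^r · r^s mod p:
Squares mod 229: 143^1≡143, 143^2≡68, 143^4≡44, 143^8≡104, 143^16≡53, 143^32≡61
143^32 ≡ 61 (mod 229)
Squares mod 229: 32^1≡32, 32^2≡108, 32^4≡214, 32^8≡225, 32^16≡16, 32^32≡27
33 = 32 + 1, so 32^33 ≡ 27·32 ≡ 177 (mod 229)
61·177 = 10797 ≡ 34 (mod 229)
197 ≠ 34, so verification fails.

fails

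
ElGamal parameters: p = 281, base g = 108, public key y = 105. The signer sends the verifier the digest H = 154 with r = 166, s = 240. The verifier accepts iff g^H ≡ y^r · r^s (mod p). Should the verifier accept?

accept

Left side g^H mod p:
108^2 = 11664 ≡ 143
108^4 ≡ 143^2 = 20449 ≡ 217
108^8 ≡ 217^2 = 47089 ≡ 162
108^16 ≡ 162^2 = 26244 ≡ 111
108^32 ≡ 111^2 = 12321 ≡ 238
108^64 ≡ 238^2 = 56644 ≡ 163
108^128 ≡ 163^2 = 26569 ≡ 155
154 = 128 + 16 + 8 + 2, so 108^154 ≡ 155·111·162·143 ≡ 68 (mod 281)
Right side y^r · r^s mod p:
105^2 = 11025 ≡ 66
105^4 ≡ 66^2 = 4356 ≡ 141
105^8 ≡ 141^2 = 19881 ≡ 211
105^16 ≡ 211^2 = 44521 ≡ 123
105^32 ≡ 123^2 = 15129 ≡ 236
105^64 ≡ 236^2 = 55696 ≡ 58
105^128 ≡ 58^2 = 3364 ≡ 273
166 = 128 + 32 + 4 + 2, so 105^166 ≡ 273·236·141·66 ≡ 78 (mod 281)
166^2 = 27556 ≡ 18
166^4 ≡ 18^2 = 324 ≡ 43
166^8 ≡ 43^2 = 1849 ≡ 163
166^16 ≡ 163^2 = 26569 ≡ 155
166^32 ≡ 155^2 = 24025 ≡ 140
166^64 ≡ 140^2 = 19600 ≡ 211
166^128 ≡ 211^2 = 44521 ≡ 123
240 = 128 + 64 + 32 + 16, so 166^240 ≡ 123·211·140·155 ≡ 181 (mod 281)
78·181 = 14118 ≡ 68 (mod 281)
68 ≡ 68 (mod 281), so the signature is genuine.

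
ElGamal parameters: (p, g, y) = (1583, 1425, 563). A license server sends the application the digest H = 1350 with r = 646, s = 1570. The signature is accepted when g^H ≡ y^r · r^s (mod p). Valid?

Left side g^H mod p:
1425^2 = 2030625 ≡ 1219
1425^4 ≡ 1219^2 = 1485961 ≡ 1107
1425^8 ≡ 1107^2 = 1225449 ≡ 207
1425^16 ≡ 207^2 = 42849 ≡ 108
1425^32 ≡ 108^2 = 11664 ≡ 583
1425^64 ≡ 583^2 = 339889 ≡ 1127
1425^128 ≡ 1127^2 = 1270129 ≡ 563
1425^256 ≡ 563^2 = 316969 ≡ 369
1425^512 ≡ 369^2 = 136161 ≡ 23
1425^1024 ≡ 23^2 = 529
1350 = 1024 + 256 + 64 + 4 + 2, so 1425^1350 ≡ 529·369·1127·1107·1219 ≡ 910 (mod 1583)
Right side y^r · r^s mod p:
563^2 = 316969 ≡ 369
563^4 ≡ 369^2 = 136161 ≡ 23
563^8 ≡ 23^2 = 529
563^16 ≡ 529^2 = 279841 ≡ 1233
563^32 ≡ 1233^2 = 1520289 ≡ 609
563^64 ≡ 609^2 = 370881 ≡ 459
563^128 ≡ 459^2 = 210681 ≡ 142
563^256 ≡ 142^2 = 20164 ≡ 1168
563^512 ≡ 1168^2 = 1364224 ≡ 1261
646 = 512 + 128 + 4 + 2, so 563^646 ≡ 1261·142·23·369 ≡ 198 (mod 1583)
646^2 = 417316 ≡ 987
646^4 ≡ 987^2 = 974169 ≡ 624
646^8 ≡ 624^2 = 389376 ≡ 1541
646^16 ≡ 1541^2 = 2374681 ≡ 181
646^32 ≡ 181^2 = 32761 ≡ 1101
646^64 ≡ 1101^2 = 1212201 ≡ 1206
646^128 ≡ 1206^2 = 1454436 ≡ 1242
646^256 ≡ 1242^2 = 1542564 ≡ 722
646^512 ≡ 722^2 = 521284 ≡ 477
646^1024 ≡ 477^2 = 227529 ≡ 1160
1570 = 1024 + 512 + 32 + 2, so 646^1570 ≡ 1160·477·1101·987 ≡ 948 (mod 1583)
198·948 = 187704 ≡ 910 (mod 1583)
910 ≡ 910 (mod 1583), so the signature is genuine.

yes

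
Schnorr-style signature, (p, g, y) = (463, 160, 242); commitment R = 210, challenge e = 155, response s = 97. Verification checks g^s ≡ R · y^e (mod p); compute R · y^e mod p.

353

242^2 = 58564 ≡ 226
242^4 ≡ 226^2 = 51076 ≡ 146
242^8 ≡ 146^2 = 21316 ≡ 18
242^16 ≡ 18^2 = 324
242^32 ≡ 324^2 = 104976 ≡ 338
242^64 ≡ 338^2 = 114244 ≡ 346
242^128 ≡ 346^2 = 119716 ≡ 262
155 = 128 + 16 + 8 + 2 + 1, so 242^155 ≡ 262·324·18·226·242 ≡ 242 (mod 463)
R · y^e ≡ 210·242 = 50820 ≡ 353 (mod 463)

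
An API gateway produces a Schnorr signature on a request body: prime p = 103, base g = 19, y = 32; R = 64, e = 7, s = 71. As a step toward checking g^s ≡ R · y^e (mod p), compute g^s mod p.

19^71 mod 103 = 17

17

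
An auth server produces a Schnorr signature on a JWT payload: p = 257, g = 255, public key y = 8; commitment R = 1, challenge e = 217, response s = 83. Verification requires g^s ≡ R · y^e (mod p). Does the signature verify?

g^s mod p:
255^83 mod 257 = 249
R · y^e mod p:
8^217 mod 257 = 249
1·249 = 249 ≡ 249 (mod 257)
249 ≡ 249 (mod 257); signature holds.

verifies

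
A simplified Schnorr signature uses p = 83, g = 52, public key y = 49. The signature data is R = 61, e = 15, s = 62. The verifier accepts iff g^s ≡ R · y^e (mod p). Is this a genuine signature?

genuine

g^s mod p:
Squares mod 83: 52^1≡52, 52^2≡48, 52^4≡63, 52^8≡68, 52^16≡59, 52^32≡78
62 = 32 + 16 + 8 + 4 + 2, so 52^62 ≡ 78·59·68·63·48 ≡ 23 (mod 83)
R · y^e mod p:
Squares mod 83: 49^1≡49, 49^2≡77, 49^4≡36, 49^8≡51
15 = 8 + 4 + 2 + 1, so 49^15 ≡ 51·36·77·49 ≡ 48 (mod 83)
61·48 = 2928 ≡ 23 (mod 83)
23 ≡ 23 (mod 83); signature holds.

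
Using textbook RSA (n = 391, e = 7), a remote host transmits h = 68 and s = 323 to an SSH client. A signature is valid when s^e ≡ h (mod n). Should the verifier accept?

s^2 ≡ 323^2 = 104329 ≡ 323
s^4 ≡ 323^2 = 104329 ≡ 323
7 = 4 + 2 + 1, so s^7 ≡ 323·323·323 ≡ 323 (mod 391)
323 ≠ 68, so verification fails.

reject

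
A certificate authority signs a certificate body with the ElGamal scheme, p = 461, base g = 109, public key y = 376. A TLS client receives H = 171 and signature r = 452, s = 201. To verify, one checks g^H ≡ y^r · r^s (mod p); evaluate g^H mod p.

67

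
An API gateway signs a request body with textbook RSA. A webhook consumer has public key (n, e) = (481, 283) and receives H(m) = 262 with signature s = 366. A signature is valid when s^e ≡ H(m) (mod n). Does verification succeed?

fails

Squares mod 481: s^1≡366, s^2≡238, s^4≡367, s^8≡9, s^16≡81, s^32≡308, s^64≡107, s^128≡386, s^256≡367
283 = 256 + 16 + 8 + 2 + 1, so s^283 ≡ 367·81·9·238·366 ≡ 219 (mod 481)
s^283 mod 481 = 219, but H(m) = 262.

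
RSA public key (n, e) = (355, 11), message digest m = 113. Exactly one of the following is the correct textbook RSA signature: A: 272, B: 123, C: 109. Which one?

Candidate A: Squares mod 355: 272^1≡272, 272^2≡144, 272^4≡146, 272^8≡16; 11 = 8 + 2 + 1, so 272^11 ≡ 16·144·272 ≡ 113 (mod 355)
  → matches m = 113
Candidate B: Squares mod 355: 123^1≡123, 123^2≡219, 123^4≡36, 123^8≡231; 11 = 8 + 2 + 1, so 123^11 ≡ 231·219·123 ≡ 7 (mod 355)
Candidate C: Squares mod 355: 109^1≡109, 109^2≡166, 109^4≡221, 109^8≡206; 11 = 8 + 2 + 1, so 109^11 ≡ 206·166·109 ≡ 219 (mod 355)

A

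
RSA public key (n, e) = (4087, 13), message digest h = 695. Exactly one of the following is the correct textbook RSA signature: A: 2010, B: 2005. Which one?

B

Candidate A: 2010^2 = 4040100 ≡ 2144; 2010^4 ≡ 2144^2 = 4596736 ≡ 2948; 2010^8 ≡ 2948^2 = 8690704 ≡ 1742; 13 = 8 + 4 + 1, so 2010^13 ≡ 1742·2948·2010 ≡ 1742 (mod 4087)
Candidate B: 2005^2 = 4020025 ≡ 2504; 2005^4 ≡ 2504^2 = 6270016 ≡ 558; 2005^8 ≡ 558^2 = 311364 ≡ 752; 13 = 8 + 4 + 1, so 2005^13 ≡ 752·558·2005 ≡ 695 (mod 4087)
  → matches h = 695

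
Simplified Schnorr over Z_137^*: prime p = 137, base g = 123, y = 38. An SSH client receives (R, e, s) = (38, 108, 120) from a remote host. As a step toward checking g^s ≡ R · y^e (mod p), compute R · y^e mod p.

38^2 = 1444 ≡ 74
38^4 ≡ 74^2 = 5476 ≡ 133
38^8 ≡ 133^2 = 17689 ≡ 16
38^16 ≡ 16^2 = 256 ≡ 119
38^32 ≡ 119^2 = 14161 ≡ 50
38^64 ≡ 50^2 = 2500 ≡ 34
108 = 64 + 32 + 8 + 4, so 38^108 ≡ 34·50·16·133 ≡ 115 (mod 137)
R · y^e ≡ 38·115 = 4370 ≡ 123 (mod 137)

123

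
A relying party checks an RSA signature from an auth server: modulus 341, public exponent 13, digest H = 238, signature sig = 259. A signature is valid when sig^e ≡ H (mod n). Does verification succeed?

passes

sig^2 ≡ 259^2 = 67081 ≡ 245
sig^4 ≡ 245^2 = 60025 ≡ 9
sig^8 ≡ 9^2 = 81
13 = 8 + 4 + 1, so sig^13 ≡ 81·9·259 ≡ 238 (mod 341)
sig^13 mod 341 = 238 matches H.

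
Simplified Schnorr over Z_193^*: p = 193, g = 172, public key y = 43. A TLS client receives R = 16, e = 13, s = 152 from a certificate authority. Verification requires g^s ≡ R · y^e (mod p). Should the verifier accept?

g^s mod p:
172^2 = 29584 ≡ 55
172^4 ≡ 55^2 = 3025 ≡ 130
172^8 ≡ 130^2 = 16900 ≡ 109
172^16 ≡ 109^2 = 11881 ≡ 108
172^32 ≡ 108^2 = 11664 ≡ 84
172^64 ≡ 84^2 = 7056 ≡ 108
172^128 ≡ 108^2 = 11664 ≡ 84
152 = 128 + 16 + 8, so 172^152 ≡ 84·108·109 ≡ 109 (mod 193)
R · y^e mod p:
43^2 = 1849 ≡ 112
43^4 ≡ 112^2 = 12544 ≡ 192
43^8 ≡ 192^2 = 36864 ≡ 1
13 = 8 + 4 + 1, so 43^13 ≡ 1·192·43 ≡ 150 (mod 193)
16·150 = 2400 ≡ 84 (mod 193)
109 ≠ 84; the check fails.

reject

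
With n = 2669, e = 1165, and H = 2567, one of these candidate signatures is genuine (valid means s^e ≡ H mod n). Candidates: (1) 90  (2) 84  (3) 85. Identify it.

Candidate 1: Squares mod 2669: 90^1≡90, 90^2≡93, 90^4≡642, 90^8≡1138, 90^16≡579, 90^32≡1616, 90^64≡1174, 90^128≡1072, 90^256≡1514, 90^512≡2194, 90^1024≡1429; 1165 = 1024 + 128 + 8 + 4 + 1, so 90^1165 ≡ 1429·1072·1138·642·90 ≡ 275 (mod 2669)
Candidate 2: Squares mod 2669: 84^1≡84, 84^2≡1718, 84^4≡2279, 84^8≡2636, 84^16≡1089, 84^32≡885, 84^64≡1208, 84^128≡1990, 84^256≡1973, 84^512≡1327, 84^1024≡2058; 1165 = 1024 + 128 + 8 + 4 + 1, so 84^1165 ≡ 2058·1990·2636·2279·84 ≡ 1019 (mod 2669)
Candidate 3: Squares mod 2669: 85^1≡85, 85^2≡1887, 85^4≡323, 85^8≡238, 85^16≡595, 85^32≡1717, 85^64≡1513, 85^128≡1836, 85^256≡2618, 85^512≡2601, 85^1024≡1955; 1165 = 1024 + 128 + 8 + 4 + 1, so 85^1165 ≡ 1955·1836·238·323·85 ≡ 2567 (mod 2669)
  → matches H = 2567

3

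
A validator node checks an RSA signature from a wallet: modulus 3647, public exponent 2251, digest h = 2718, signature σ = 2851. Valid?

yes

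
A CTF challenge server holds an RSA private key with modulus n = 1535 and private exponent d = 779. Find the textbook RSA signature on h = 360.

400

h^2 ≡ 360^2 = 129600 ≡ 660
h^4 ≡ 660^2 = 435600 ≡ 1195
h^8 ≡ 1195^2 = 1428025 ≡ 475
h^16 ≡ 475^2 = 225625 ≡ 1515
h^32 ≡ 1515^2 = 2295225 ≡ 400
h^64 ≡ 400^2 = 160000 ≡ 360
h^128 ≡ 360^2 = 129600 ≡ 660
h^256 ≡ 660^2 = 435600 ≡ 1195
h^512 ≡ 1195^2 = 1428025 ≡ 475
779 = 512 + 256 + 8 + 2 + 1, so h^779 ≡ 475·1195·475·660·360 ≡ 400 (mod 1535)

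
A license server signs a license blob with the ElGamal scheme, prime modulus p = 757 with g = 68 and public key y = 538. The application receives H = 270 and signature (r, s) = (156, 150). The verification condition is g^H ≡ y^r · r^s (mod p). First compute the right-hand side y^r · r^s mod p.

232

Squares mod 757: 538^1≡538, 538^2≡270, 538^4≡228, 538^8≡508, 538^16≡684, 538^32≡30, 538^64≡143, 538^128≡10
156 = 128 + 16 + 8 + 4, so 538^156 ≡ 10·684·508·228 ≡ 81 (mod 757)
Squares mod 757: 156^1≡156, 156^2≡112, 156^4≡432, 156^8≡402, 156^16≡363, 156^32≡51, 156^64≡330, 156^128≡649
150 = 128 + 16 + 4 + 2, so 156^150 ≡ 649·363·432·112 ≡ 358 (mod 757)
y^r · r^s ≡ 81·358 = 28998 ≡ 232 (mod 757)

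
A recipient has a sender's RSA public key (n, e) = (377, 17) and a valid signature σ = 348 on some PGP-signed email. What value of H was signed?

290

σ^2 ≡ 348^2 = 121104 ≡ 87
σ^4 ≡ 87^2 = 7569 ≡ 29
σ^8 ≡ 29^2 = 841 ≡ 87
σ^16 ≡ 87^2 = 7569 ≡ 29
17 = 16 + 1, so σ^17 ≡ 29·348 ≡ 290 (mod 377)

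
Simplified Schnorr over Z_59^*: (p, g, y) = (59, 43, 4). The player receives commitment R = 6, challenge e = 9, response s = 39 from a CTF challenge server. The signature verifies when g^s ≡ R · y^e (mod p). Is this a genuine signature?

g^s mod p:
43^2 = 1849 ≡ 20
43^4 ≡ 20^2 = 400 ≡ 46
43^8 ≡ 46^2 = 2116 ≡ 51
43^16 ≡ 51^2 = 2601 ≡ 5
43^32 ≡ 5^2 = 25
39 = 32 + 4 + 2 + 1, so 43^39 ≡ 25·46·20·43 ≡ 42 (mod 59)
R · y^e mod p:
4^2 = 16
4^4 ≡ 16^2 = 256 ≡ 20
4^8 ≡ 20^2 = 400 ≡ 46
9 = 8 + 1, so 4^9 ≡ 46·4 ≡ 7 (mod 59)
6·7 = 42 ≡ 42 (mod 59)
42 ≡ 42 (mod 59); signature holds.

genuine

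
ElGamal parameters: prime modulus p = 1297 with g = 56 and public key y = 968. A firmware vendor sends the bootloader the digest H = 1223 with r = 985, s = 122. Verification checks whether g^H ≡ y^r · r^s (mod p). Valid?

Left side g^H mod p:
56^2 = 3136 ≡ 542
56^4 ≡ 542^2 = 293764 ≡ 642
56^8 ≡ 642^2 = 412164 ≡ 1015
56^16 ≡ 1015^2 = 1030225 ≡ 407
56^32 ≡ 407^2 = 165649 ≡ 930
56^64 ≡ 930^2 = 864900 ≡ 1098
56^128 ≡ 1098^2 = 1205604 ≡ 691
56^256 ≡ 691^2 = 477481 ≡ 185
56^512 ≡ 185^2 = 34225 ≡ 503
56^1024 ≡ 503^2 = 253009 ≡ 94
1223 = 1024 + 128 + 64 + 4 + 2 + 1, so 56^1223 ≡ 94·691·1098·642·542·56 ≡ 1015 (mod 1297)
Right side y^r · r^s mod p:
968^2 = 937024 ≡ 590
968^4 ≡ 590^2 = 348100 ≡ 504
968^8 ≡ 504^2 = 254016 ≡ 1101
968^16 ≡ 1101^2 = 1212201 ≡ 803
968^32 ≡ 803^2 = 644809 ≡ 200
968^64 ≡ 200^2 = 40000 ≡ 1090
968^128 ≡ 1090^2 = 1188100 ≡ 48
968^256 ≡ 48^2 = 2304 ≡ 1007
968^512 ≡ 1007^2 = 1014049 ≡ 1092
985 = 512 + 256 + 128 + 64 + 16 + 8 + 1, so 968^985 ≡ 1092·1007·48·1090·803·1101·968 ≡ 1007 (mod 1297)
985^2 = 970225 ≡ 69
985^4 ≡ 69^2 = 4761 ≡ 870
985^8 ≡ 870^2 = 756900 ≡ 749
985^16 ≡ 749^2 = 561001 ≡ 697
985^32 ≡ 697^2 = 485809 ≡ 731
985^64 ≡ 731^2 = 534361 ≡ 1294
122 = 64 + 32 + 16 + 8 + 2, so 985^122 ≡ 1294·731·697·749·69 ≡ 645 (mod 1297)
1007·645 = 649515 ≡ 1015 (mod 1297)
1015 ≡ 1015 (mod 1297), so the signature is genuine.

yes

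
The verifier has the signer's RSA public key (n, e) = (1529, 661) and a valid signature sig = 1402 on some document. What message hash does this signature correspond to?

sig^661 mod 1529 = 126

126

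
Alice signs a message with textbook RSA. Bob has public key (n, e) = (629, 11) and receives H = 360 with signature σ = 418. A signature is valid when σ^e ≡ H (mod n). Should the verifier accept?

σ^2 ≡ 418^2 = 174724 ≡ 491
σ^4 ≡ 491^2 = 241081 ≡ 174
σ^8 ≡ 174^2 = 30276 ≡ 84
11 = 8 + 2 + 1, so σ^11 ≡ 84·491·418 ≡ 360 (mod 629)
σ^11 mod 629 = 360 matches H.

accept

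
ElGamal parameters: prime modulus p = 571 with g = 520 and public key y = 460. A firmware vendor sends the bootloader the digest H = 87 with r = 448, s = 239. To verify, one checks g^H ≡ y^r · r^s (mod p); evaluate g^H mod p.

520^2 = 270400 ≡ 317
520^4 ≡ 317^2 = 100489 ≡ 564
520^8 ≡ 564^2 = 318096 ≡ 49
520^16 ≡ 49^2 = 2401 ≡ 117
520^32 ≡ 117^2 = 13689 ≡ 556
520^64 ≡ 556^2 = 309136 ≡ 225
87 = 64 + 16 + 4 + 2 + 1, so 520^87 ≡ 225·117·564·317·520 ≡ 268 (mod 571)

268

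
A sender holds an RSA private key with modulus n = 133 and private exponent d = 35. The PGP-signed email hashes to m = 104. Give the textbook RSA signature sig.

55

m^2 ≡ 104^2 = 10816 ≡ 43
m^4 ≡ 43^2 = 1849 ≡ 120
m^8 ≡ 120^2 = 14400 ≡ 36
m^16 ≡ 36^2 = 1296 ≡ 99
m^32 ≡ 99^2 = 9801 ≡ 92
35 = 32 + 2 + 1, so m^35 ≡ 92·43·104 ≡ 55 (mod 133)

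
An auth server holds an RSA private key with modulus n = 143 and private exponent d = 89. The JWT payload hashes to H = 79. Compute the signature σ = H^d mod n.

105

H^2 ≡ 79^2 = 6241 ≡ 92
H^4 ≡ 92^2 = 8464 ≡ 27
H^8 ≡ 27^2 = 729 ≡ 14
H^16 ≡ 14^2 = 196 ≡ 53
H^32 ≡ 53^2 = 2809 ≡ 92
H^64 ≡ 92^2 = 8464 ≡ 27
89 = 64 + 16 + 8 + 1, so H^89 ≡ 27·53·14·79 ≡ 105 (mod 143)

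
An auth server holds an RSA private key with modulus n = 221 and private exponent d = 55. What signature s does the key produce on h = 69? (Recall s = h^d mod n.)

h^2 ≡ 69^2 = 4761 ≡ 120
h^4 ≡ 120^2 = 14400 ≡ 35
h^8 ≡ 35^2 = 1225 ≡ 120
h^16 ≡ 120^2 = 14400 ≡ 35
h^32 ≡ 35^2 = 1225 ≡ 120
55 = 32 + 16 + 4 + 2 + 1, so h^55 ≡ 120·35·35·120·69 ≡ 69 (mod 221)

69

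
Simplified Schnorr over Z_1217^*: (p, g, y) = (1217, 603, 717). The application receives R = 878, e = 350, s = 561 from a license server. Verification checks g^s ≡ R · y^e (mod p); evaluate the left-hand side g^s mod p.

Squares mod 1217: 603^1≡603, 603^2≡943, 603^4≡839, 603^8≡495, 603^16≡408, 603^32≡952, 603^64≡856, 603^128≡102, 603^256≡668, 603^512≡802
561 = 512 + 32 + 16 + 1, so 603^561 ≡ 802·952·408·603 ≡ 577 (mod 1217)

577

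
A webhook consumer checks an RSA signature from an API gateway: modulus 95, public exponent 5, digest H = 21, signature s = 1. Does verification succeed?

s^2 ≡ 1^2 = 1
s^4 ≡ 1^2 = 1
5 = 4 + 1, so s^5 ≡ 1·1 ≡ 1 (mod 95)
s^5 mod 95 = 1, but H = 21.

fails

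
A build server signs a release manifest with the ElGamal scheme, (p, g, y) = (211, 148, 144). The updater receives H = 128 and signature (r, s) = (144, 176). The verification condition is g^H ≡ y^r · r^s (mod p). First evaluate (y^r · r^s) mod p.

144^2 = 20736 ≡ 58
144^4 ≡ 58^2 = 3364 ≡ 199
144^8 ≡ 199^2 = 39601 ≡ 144
144^16 ≡ 144^2 = 20736 ≡ 58
144^32 ≡ 58^2 = 3364 ≡ 199
144^64 ≡ 199^2 = 39601 ≡ 144
144^128 ≡ 144^2 = 20736 ≡ 58
144 = 128 + 16, so 144^144 ≡ 58·58 ≡ 199 (mod 211)
144^2 = 20736 ≡ 58
144^4 ≡ 58^2 = 3364 ≡ 199
144^8 ≡ 199^2 = 39601 ≡ 144
144^16 ≡ 144^2 = 20736 ≡ 58
144^32 ≡ 58^2 = 3364 ≡ 199
144^64 ≡ 199^2 = 39601 ≡ 144
144^128 ≡ 144^2 = 20736 ≡ 58
176 = 128 + 32 + 16, so 144^176 ≡ 58·199·58 ≡ 144 (mod 211)
y^r · r^s ≡ 199·144 = 28656 ≡ 171 (mod 211)

171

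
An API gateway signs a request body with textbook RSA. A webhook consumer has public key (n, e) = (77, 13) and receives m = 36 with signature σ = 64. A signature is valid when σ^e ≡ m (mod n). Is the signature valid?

σ^2 ≡ 64^2 = 4096 ≡ 15
σ^4 ≡ 15^2 = 225 ≡ 71
σ^8 ≡ 71^2 = 5041 ≡ 36
13 = 8 + 4 + 1, so σ^13 ≡ 36·71·64 ≡ 36 (mod 77)
Since 36 equals the digest 36, verification succeeds.

valid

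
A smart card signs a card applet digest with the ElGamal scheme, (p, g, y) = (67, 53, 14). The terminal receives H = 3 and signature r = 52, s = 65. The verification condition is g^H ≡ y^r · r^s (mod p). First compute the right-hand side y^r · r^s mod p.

14^2 = 196 ≡ 62
14^4 ≡ 62^2 = 3844 ≡ 25
14^8 ≡ 25^2 = 625 ≡ 22
14^16 ≡ 22^2 = 484 ≡ 15
14^32 ≡ 15^2 = 225 ≡ 24
52 = 32 + 16 + 4, so 14^52 ≡ 24·15·25 ≡ 22 (mod 67)
52^2 = 2704 ≡ 24
52^4 ≡ 24^2 = 576 ≡ 40
52^8 ≡ 40^2 = 1600 ≡ 59
52^16 ≡ 59^2 = 3481 ≡ 64
52^32 ≡ 64^2 = 4096 ≡ 9
52^64 ≡ 9^2 = 81 ≡ 14
65 = 64 + 1, so 52^65 ≡ 14·52 ≡ 58 (mod 67)
y^r · r^s ≡ 22·58 = 1276 ≡ 3 (mod 67)

3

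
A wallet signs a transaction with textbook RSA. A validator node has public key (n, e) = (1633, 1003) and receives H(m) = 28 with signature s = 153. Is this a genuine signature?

genuine

s^1003 mod 1633 = 28
Since 28 equals the digest 28, verification succeeds.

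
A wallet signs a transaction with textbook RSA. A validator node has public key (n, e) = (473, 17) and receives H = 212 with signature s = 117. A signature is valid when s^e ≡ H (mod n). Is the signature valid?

invalid

Squares mod 473: s^1≡117, s^2≡445, s^4≡311, s^8≡229, s^16≡411
17 = 16 + 1, so s^17 ≡ 411·117 ≡ 314 (mod 473)
s^17 mod 473 = 314, but H = 212.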